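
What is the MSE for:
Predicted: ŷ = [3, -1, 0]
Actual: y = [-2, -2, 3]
MSE = 11.67

MSE = (1/3)((3--2)² + (-1--2)² + (0-3)²) = (1/3)(25 + 1 + 9) = 11.67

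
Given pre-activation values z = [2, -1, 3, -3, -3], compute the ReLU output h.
h = [2, 0, 3, 0, 0]

ReLU applied element-wise: max(0,2)=2, max(0,-1)=0, max(0,3)=3, max(0,-3)=0, max(0,-3)=0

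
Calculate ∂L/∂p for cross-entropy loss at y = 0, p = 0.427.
∂L/∂p = 1.745

∂L/∂p = -y/p + (1-y)/(1-p) = 0 + 1/0.573 = 1.745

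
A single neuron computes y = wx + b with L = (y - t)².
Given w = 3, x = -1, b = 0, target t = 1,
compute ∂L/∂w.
∂L/∂w = 8

y = wx + b = (3)(-1) + 0 = -3
∂L/∂y = 2(y - t) = 2(-3 - 1) = -8
∂y/∂w = x = -1
∂L/∂w = ∂L/∂y · ∂y/∂w = -8 × -1 = 8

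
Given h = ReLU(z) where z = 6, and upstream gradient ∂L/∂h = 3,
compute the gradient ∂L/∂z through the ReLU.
∂L/∂z = 3

h = ReLU(6) = 6
Since z > 0: ∂h/∂z = 1
∂L/∂z = ∂L/∂h · ∂h/∂z = 3 × 1 = 3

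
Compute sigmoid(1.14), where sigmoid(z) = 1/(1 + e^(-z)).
0.7577

sigmoid(1.14) = 1/(1 + e^(-1.14)) = 1/(1 + 0.3198) = 0.7577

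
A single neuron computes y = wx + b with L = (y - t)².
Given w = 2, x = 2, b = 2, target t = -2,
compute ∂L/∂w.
∂L/∂w = 32

y = wx + b = (2)(2) + 2 = 6
∂L/∂y = 2(y - t) = 2(6 - -2) = 16
∂y/∂w = x = 2
∂L/∂w = ∂L/∂y · ∂y/∂w = 16 × 2 = 32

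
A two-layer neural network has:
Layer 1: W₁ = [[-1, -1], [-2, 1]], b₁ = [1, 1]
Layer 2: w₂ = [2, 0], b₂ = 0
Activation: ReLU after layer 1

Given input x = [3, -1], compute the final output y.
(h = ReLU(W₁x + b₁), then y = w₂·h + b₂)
y = 0

Layer 1 pre-activation: z₁ = [-1, -6]
After ReLU: h = [0, 0]
Layer 2 output: y = 2×0 + 0×0 + 0 = 0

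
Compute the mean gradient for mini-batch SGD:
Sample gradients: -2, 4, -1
Average gradient = 0.3333

Average = (1/3)(-2 + 4 + -1) = 1/3 = 0.3333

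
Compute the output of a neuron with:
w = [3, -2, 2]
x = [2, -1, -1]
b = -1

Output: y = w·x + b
y = 5

y = (3)(2) + (-2)(-1) + (2)(-1) + -1 = 5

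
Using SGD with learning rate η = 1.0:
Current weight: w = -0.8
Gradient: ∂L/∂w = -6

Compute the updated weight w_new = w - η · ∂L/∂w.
w_new = 5.2

w_new = w - η·∂L/∂w = -0.8 - 1.0×(-6) = -0.8 - (-6) = 5.2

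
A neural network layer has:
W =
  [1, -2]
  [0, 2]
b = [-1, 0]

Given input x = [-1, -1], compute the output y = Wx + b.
y = [0, -2]

Wx = [1×-1 + -2×-1, 0×-1 + 2×-1]
   = [1, -2]
y = Wx + b = [1 + -1, -2 + 0] = [0, -2]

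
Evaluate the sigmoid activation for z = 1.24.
0.7756

sigmoid(1.24) = 1/(1 + e^(-1.24)) = 1/(1 + 0.2894) = 0.7756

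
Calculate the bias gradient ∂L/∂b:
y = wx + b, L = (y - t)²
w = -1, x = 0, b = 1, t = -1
∂L/∂b = 4

y = wx + b = (-1)(0) + 1 = 1
∂L/∂y = 2(y - t) = 2(1 - -1) = 4
∂y/∂b = 1
∂L/∂b = ∂L/∂y · ∂y/∂b = 4 × 1 = 4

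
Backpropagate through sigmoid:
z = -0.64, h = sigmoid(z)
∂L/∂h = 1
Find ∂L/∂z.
∂L/∂z = 0.2261

σ(-0.64) = 0.3452
σ'(-0.64) = σ(-0.64)(1 - σ(-0.64)) = 0.3452 × 0.6548 = 0.2261
∂L/∂z = ∂L/∂h · σ'(z) = 1 × 0.2261 = 0.2261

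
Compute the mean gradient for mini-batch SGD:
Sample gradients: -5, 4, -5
Average gradient = -2

Average = (1/3)(-5 + 4 + -5) = -6/3 = -2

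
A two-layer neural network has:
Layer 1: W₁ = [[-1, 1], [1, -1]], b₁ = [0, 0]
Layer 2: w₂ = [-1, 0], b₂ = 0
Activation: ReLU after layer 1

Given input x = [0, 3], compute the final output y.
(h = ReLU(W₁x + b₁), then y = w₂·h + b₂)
y = -3

Layer 1 pre-activation: z₁ = [3, -3]
After ReLU: h = [3, 0]
Layer 2 output: y = -1×3 + 0×0 + 0 = -3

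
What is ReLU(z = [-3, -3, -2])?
h = [0, 0, 0]

ReLU applied element-wise: max(0,-3)=0, max(0,-3)=0, max(0,-2)=0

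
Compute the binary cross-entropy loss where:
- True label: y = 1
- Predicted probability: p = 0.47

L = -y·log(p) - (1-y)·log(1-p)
L = 0.755

L = -1·log(0.47) - 0·log(0.53) = -log(0.47) = 0.755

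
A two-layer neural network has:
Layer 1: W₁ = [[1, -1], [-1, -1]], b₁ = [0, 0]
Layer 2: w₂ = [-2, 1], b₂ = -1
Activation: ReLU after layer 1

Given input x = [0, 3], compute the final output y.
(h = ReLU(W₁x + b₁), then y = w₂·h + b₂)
y = -1

Layer 1 pre-activation: z₁ = [-3, -3]
After ReLU: h = [0, 0]
Layer 2 output: y = -2×0 + 1×0 + -1 = -1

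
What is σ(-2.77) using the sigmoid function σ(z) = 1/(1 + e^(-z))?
0.05897

sigmoid(-2.77) = 1/(1 + e^(2.77)) = 1/(1 + 15.96) = 0.05897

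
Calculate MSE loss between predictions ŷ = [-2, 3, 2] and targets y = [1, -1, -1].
MSE = 11.33

MSE = (1/3)((-2-1)² + (3--1)² + (2--1)²) = (1/3)(9 + 16 + 9) = 11.33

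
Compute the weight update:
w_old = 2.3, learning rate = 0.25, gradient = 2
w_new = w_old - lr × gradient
w_new = 1.8

w_new = w - η·∂L/∂w = 2.3 - 0.25×(2) = 2.3 - (0.5) = 1.8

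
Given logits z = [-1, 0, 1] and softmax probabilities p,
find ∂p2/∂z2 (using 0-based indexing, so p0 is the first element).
∂p2/∂z2 = 0.2227

p = softmax(z) = [0.09003, 0.2447, 0.6652]
p2 = 0.6652

∂p2/∂z2 = p2(1 - p2) = 0.6652 × (1 - 0.6652) = 0.2227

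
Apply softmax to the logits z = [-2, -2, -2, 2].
p = [0.0174, 0.0174, 0.0174, 0.9479]

exp(z) = [0.1353, 0.1353, 0.1353, 7.389]
Sum = 7.795
p = [0.0174, 0.0174, 0.0174, 0.9479]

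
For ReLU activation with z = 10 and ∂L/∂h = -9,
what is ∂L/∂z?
∂L/∂z = -9

h = ReLU(10) = 10
Since z > 0: ∂h/∂z = 1
∂L/∂z = ∂L/∂h · ∂h/∂z = -9 × 1 = -9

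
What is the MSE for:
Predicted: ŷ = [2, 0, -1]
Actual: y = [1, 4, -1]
MSE = 5.667

MSE = (1/3)((2-1)² + (0-4)² + (-1--1)²) = (1/3)(1 + 16 + 0) = 5.667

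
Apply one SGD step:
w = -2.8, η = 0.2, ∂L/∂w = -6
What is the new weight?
w_new = -1.6

w_new = w - η·∂L/∂w = -2.8 - 0.2×(-6) = -2.8 - (-1.2) = -1.6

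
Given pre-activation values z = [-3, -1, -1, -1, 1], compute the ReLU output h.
h = [0, 0, 0, 0, 1]

ReLU applied element-wise: max(0,-3)=0, max(0,-1)=0, max(0,-1)=0, max(0,-1)=0, max(0,1)=1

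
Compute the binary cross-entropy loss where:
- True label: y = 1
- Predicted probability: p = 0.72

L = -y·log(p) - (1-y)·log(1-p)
L = 0.3285

L = -1·log(0.72) - 0·log(0.28) = -log(0.72) = 0.3285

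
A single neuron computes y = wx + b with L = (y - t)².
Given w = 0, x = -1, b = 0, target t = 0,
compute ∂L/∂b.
∂L/∂b = 0

y = wx + b = (0)(-1) + 0 = 0
∂L/∂y = 2(y - t) = 2(0 - 0) = 0
∂y/∂b = 1
∂L/∂b = ∂L/∂y · ∂y/∂b = 0 × 1 = 0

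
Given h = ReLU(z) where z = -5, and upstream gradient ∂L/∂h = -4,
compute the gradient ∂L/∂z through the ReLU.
∂L/∂z = 0

h = ReLU(-5) = 0
Since z < 0: ∂h/∂z = 0
∂L/∂z = ∂L/∂h · ∂h/∂z = -4 × 0 = 0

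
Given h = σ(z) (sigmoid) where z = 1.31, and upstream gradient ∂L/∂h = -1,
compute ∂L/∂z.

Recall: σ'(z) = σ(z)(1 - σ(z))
∂L/∂z = -0.1673

σ(1.31) = 0.7875
σ'(1.31) = σ(1.31)(1 - σ(1.31)) = 0.7875 × 0.2125 = 0.1673
∂L/∂z = ∂L/∂h · σ'(z) = -1 × 0.1673 = -0.1673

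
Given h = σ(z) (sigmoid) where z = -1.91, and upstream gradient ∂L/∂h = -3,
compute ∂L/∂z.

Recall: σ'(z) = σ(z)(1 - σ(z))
∂L/∂z = -0.337

σ(-1.91) = 0.129
σ'(-1.91) = σ(-1.91)(1 - σ(-1.91)) = 0.129 × 0.871 = 0.1123
∂L/∂z = ∂L/∂h · σ'(z) = -3 × 0.1123 = -0.337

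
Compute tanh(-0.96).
-0.7443

tanh(-0.96) = (e^(-0.96) - e^(0.96))/(e^(-0.96) + e^(0.96)) = -0.7443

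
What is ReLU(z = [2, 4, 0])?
h = [2, 4, 0]

ReLU applied element-wise: max(0,2)=2, max(0,4)=4, max(0,0)=0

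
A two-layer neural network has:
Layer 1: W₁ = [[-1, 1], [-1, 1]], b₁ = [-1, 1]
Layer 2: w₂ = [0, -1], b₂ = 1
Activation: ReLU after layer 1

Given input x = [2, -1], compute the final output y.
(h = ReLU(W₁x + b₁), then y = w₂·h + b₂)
y = 1

Layer 1 pre-activation: z₁ = [-4, -2]
After ReLU: h = [0, 0]
Layer 2 output: y = 0×0 + -1×0 + 1 = 1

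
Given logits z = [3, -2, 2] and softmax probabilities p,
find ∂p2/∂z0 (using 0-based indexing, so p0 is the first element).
∂p2/∂z0 = -0.1947

p = softmax(z) = [0.7275, 0.004902, 0.2676]
p2 = 0.2676, p0 = 0.7275

∂p2/∂z0 = -p2 × p0 = -0.2676 × 0.7275 = -0.1947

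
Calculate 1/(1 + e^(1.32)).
0.2108

sigmoid(-1.32) = 1/(1 + e^(1.32)) = 1/(1 + 3.743) = 0.2108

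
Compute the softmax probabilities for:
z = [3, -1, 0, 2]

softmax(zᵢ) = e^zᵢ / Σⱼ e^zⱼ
p = [0.6964, 0.0128, 0.0347, 0.2562]

exp(z) = [20.09, 0.3679, 1, 7.389]
Sum = 28.84
p = [0.6964, 0.0128, 0.0347, 0.2562]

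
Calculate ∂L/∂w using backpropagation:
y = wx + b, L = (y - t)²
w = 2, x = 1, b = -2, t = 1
∂L/∂w = -2

y = wx + b = (2)(1) + -2 = 0
∂L/∂y = 2(y - t) = 2(0 - 1) = -2
∂y/∂w = x = 1
∂L/∂w = ∂L/∂y · ∂y/∂w = -2 × 1 = -2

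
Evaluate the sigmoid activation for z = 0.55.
0.6341

sigmoid(0.55) = 1/(1 + e^(-0.55)) = 1/(1 + 0.5769) = 0.6341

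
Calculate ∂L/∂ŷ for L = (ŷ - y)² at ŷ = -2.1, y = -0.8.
∂L/∂ŷ = -2.6

∂L/∂ŷ = 2(ŷ - y) = 2(-2.1 - -0.8) = 2(-1.3) = -2.6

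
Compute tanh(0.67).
0.585

tanh(0.67) = (e^(0.67) - e^(-0.67))/(e^(0.67) + e^(-0.67)) = 0.585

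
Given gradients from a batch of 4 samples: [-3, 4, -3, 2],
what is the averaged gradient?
Average gradient = 0

Average = (1/4)(-3 + 4 + -3 + 2) = 0/4 = 0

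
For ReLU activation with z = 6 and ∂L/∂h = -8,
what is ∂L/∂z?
∂L/∂z = -8

h = ReLU(6) = 6
Since z > 0: ∂h/∂z = 1
∂L/∂z = ∂L/∂h · ∂h/∂z = -8 × 1 = -8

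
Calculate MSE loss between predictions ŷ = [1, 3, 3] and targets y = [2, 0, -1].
MSE = 8.667

MSE = (1/3)((1-2)² + (3-0)² + (3--1)²) = (1/3)(1 + 9 + 16) = 8.667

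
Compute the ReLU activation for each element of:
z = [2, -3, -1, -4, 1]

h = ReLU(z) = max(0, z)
h = [2, 0, 0, 0, 1]

ReLU applied element-wise: max(0,2)=2, max(0,-3)=0, max(0,-1)=0, max(0,-4)=0, max(0,1)=1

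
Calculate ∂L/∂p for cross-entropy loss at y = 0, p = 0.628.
∂L/∂p = 2.688

∂L/∂p = -y/p + (1-y)/(1-p) = 0 + 1/0.372 = 2.688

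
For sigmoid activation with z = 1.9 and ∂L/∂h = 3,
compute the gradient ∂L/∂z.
∂L/∂z = 0.3395

σ(1.9) = 0.8699
σ'(1.9) = σ(1.9)(1 - σ(1.9)) = 0.8699 × 0.1301 = 0.1132
∂L/∂z = ∂L/∂h · σ'(z) = 3 × 0.1132 = 0.3395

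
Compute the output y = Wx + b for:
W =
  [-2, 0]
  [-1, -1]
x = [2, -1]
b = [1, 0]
y = [-3, -1]

Wx = [-2×2 + 0×-1, -1×2 + -1×-1]
   = [-4, -1]
y = Wx + b = [-4 + 1, -1 + 0] = [-3, -1]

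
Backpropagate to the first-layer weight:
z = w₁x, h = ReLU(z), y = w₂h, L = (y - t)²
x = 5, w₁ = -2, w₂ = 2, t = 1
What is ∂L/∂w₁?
∂L/∂w₁ = 0

Forward pass:
z = w₁x = -2×5 = -10
h = ReLU(-10) = 0
y = w₂h = 2×0 = 0

Backward pass:
∂L/∂y = 2(y - t) = 2(0 - 1) = -2
∂y/∂h = w₂ = 2
∂h/∂z = 0 (ReLU derivative)
∂z/∂w₁ = x = 5

∂L/∂w₁ = -2 × 2 × 0 × 5 = 0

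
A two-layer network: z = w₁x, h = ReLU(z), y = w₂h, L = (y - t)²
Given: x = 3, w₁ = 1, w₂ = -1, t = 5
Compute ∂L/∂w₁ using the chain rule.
∂L/∂w₁ = 48

Forward pass:
z = w₁x = 1×3 = 3
h = ReLU(3) = 3
y = w₂h = -1×3 = -3

Backward pass:
∂L/∂y = 2(y - t) = 2(-3 - 5) = -16
∂y/∂h = w₂ = -1
∂h/∂z = 1 (ReLU derivative)
∂z/∂w₁ = x = 3

∂L/∂w₁ = -16 × -1 × 1 × 3 = 48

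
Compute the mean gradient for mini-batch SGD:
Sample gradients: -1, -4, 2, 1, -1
Average gradient = -0.6

Average = (1/5)(-1 + -4 + 2 + 1 + -1) = -3/5 = -0.6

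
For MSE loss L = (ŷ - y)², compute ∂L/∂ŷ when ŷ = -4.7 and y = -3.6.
∂L/∂ŷ = -2.2

∂L/∂ŷ = 2(ŷ - y) = 2(-4.7 - -3.6) = 2(-1.1) = -2.2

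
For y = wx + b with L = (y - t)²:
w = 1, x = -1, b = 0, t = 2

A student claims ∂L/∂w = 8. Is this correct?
Incorrect

y = (1)(-1) + 0 = -1
∂L/∂y = 2(y - t) = 2(-1 - 2) = -6
∂y/∂w = x = -1
∂L/∂w = -6 × -1 = 6

Claimed value: 8
Incorrect: The correct gradient is 6.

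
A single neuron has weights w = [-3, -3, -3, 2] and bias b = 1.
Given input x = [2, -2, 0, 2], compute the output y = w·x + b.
y = 5

y = (-3)(2) + (-3)(-2) + (-3)(0) + (2)(2) + 1 = 5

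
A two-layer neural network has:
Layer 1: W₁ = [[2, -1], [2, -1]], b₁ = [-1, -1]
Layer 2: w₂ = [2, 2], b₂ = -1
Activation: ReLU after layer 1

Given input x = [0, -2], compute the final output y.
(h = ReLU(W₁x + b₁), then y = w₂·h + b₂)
y = 3

Layer 1 pre-activation: z₁ = [1, 1]
After ReLU: h = [1, 1]
Layer 2 output: y = 2×1 + 2×1 + -1 = 3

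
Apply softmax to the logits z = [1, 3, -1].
p = [0.1173, 0.8668, 0.0159]

exp(z) = [2.718, 20.09, 0.3679]
Sum = 23.17
p = [0.1173, 0.8668, 0.0159]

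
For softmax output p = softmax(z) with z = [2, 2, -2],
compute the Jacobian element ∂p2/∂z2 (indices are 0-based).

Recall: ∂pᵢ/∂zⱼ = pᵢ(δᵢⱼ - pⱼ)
∂p2/∂z2 = 0.008992

p = softmax(z) = [0.4955, 0.4955, 0.009075]
p2 = 0.009075

∂p2/∂z2 = p2(1 - p2) = 0.009075 × (1 - 0.009075) = 0.008992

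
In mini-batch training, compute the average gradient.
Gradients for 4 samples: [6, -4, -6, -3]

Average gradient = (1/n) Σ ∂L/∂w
Average gradient = -1.75

Average = (1/4)(6 + -4 + -6 + -3) = -7/4 = -1.75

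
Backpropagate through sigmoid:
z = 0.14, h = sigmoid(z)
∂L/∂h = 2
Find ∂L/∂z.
∂L/∂z = 0.4976

σ(0.14) = 0.5349
σ'(0.14) = σ(0.14)(1 - σ(0.14)) = 0.5349 × 0.4651 = 0.2488
∂L/∂z = ∂L/∂h · σ'(z) = 2 × 0.2488 = 0.4976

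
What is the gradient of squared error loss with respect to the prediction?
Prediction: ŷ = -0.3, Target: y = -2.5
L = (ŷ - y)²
∂L/∂ŷ = 4.4

∂L/∂ŷ = 2(ŷ - y) = 2(-0.3 - -2.5) = 2(2.2) = 4.4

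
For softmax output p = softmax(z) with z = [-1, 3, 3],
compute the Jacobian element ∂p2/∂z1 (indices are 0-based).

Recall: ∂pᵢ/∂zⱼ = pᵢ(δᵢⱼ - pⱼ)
∂p2/∂z1 = -0.2455

p = softmax(z) = [0.009075, 0.4955, 0.4955]
p2 = 0.4955, p1 = 0.4955

∂p2/∂z1 = -p2 × p1 = -0.4955 × 0.4955 = -0.2455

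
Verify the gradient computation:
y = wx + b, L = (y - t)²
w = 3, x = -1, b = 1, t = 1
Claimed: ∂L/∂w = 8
Incorrect

y = (3)(-1) + 1 = -2
∂L/∂y = 2(y - t) = 2(-2 - 1) = -6
∂y/∂w = x = -1
∂L/∂w = -6 × -1 = 6

Claimed value: 8
Incorrect: The correct gradient is 6.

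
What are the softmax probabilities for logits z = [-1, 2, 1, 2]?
p = [0.0206, 0.4136, 0.1522, 0.4136]

exp(z) = [0.3679, 7.389, 2.718, 7.389]
Sum = 17.86
p = [0.0206, 0.4136, 0.1522, 0.4136]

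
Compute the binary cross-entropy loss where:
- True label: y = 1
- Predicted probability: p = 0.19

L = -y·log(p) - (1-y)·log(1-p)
L = 1.661

L = -1·log(0.19) - 0·log(0.81) = -log(0.19) = 1.661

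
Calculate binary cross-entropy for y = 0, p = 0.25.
L = 0.2877

L = -0·log(0.25) - 1·log(0.75) = -log(0.75) = 0.2877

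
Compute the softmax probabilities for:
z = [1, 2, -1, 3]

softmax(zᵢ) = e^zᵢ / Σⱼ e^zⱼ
p = [0.0889, 0.2418, 0.012, 0.6572]

exp(z) = [2.718, 7.389, 0.3679, 20.09]
Sum = 30.56
p = [0.0889, 0.2418, 0.012, 0.6572]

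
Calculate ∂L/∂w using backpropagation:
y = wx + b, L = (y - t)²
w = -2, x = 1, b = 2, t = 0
∂L/∂w = 0

y = wx + b = (-2)(1) + 2 = 0
∂L/∂y = 2(y - t) = 2(0 - 0) = 0
∂y/∂w = x = 1
∂L/∂w = ∂L/∂y · ∂y/∂w = 0 × 1 = 0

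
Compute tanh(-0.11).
-0.1096

tanh(-0.11) = (e^(-0.11) - e^(0.11))/(e^(-0.11) + e^(0.11)) = -0.1096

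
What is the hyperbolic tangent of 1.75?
0.9414

tanh(1.75) = (e^(1.75) - e^(-1.75))/(e^(1.75) + e^(-1.75)) = 0.9414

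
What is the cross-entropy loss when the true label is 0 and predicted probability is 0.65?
L = 1.05

L = -0·log(0.65) - 1·log(0.35) = -log(0.35) = 1.05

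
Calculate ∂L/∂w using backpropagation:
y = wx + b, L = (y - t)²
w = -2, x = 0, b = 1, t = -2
∂L/∂w = 0

y = wx + b = (-2)(0) + 1 = 1
∂L/∂y = 2(y - t) = 2(1 - -2) = 6
∂y/∂w = x = 0
∂L/∂w = ∂L/∂y · ∂y/∂w = 6 × 0 = 0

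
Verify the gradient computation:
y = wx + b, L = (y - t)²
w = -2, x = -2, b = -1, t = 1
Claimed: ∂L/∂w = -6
Incorrect

y = (-2)(-2) + -1 = 3
∂L/∂y = 2(y - t) = 2(3 - 1) = 4
∂y/∂w = x = -2
∂L/∂w = 4 × -2 = -8

Claimed value: -6
Incorrect: The correct gradient is -8.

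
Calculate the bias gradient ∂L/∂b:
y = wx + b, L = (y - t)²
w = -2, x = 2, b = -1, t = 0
∂L/∂b = -10

y = wx + b = (-2)(2) + -1 = -5
∂L/∂y = 2(y - t) = 2(-5 - 0) = -10
∂y/∂b = 1
∂L/∂b = ∂L/∂y · ∂y/∂b = -10 × 1 = -10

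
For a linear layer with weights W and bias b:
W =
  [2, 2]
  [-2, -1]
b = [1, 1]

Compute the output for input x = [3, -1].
y = [5, -4]

Wx = [2×3 + 2×-1, -2×3 + -1×-1]
   = [4, -5]
y = Wx + b = [4 + 1, -5 + 1] = [5, -4]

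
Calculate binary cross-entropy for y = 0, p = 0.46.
L = 0.6162

L = -0·log(0.46) - 1·log(0.54) = -log(0.54) = 0.6162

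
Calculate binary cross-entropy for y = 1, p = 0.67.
L = 0.4005

L = -1·log(0.67) - 0·log(0.33) = -log(0.67) = 0.4005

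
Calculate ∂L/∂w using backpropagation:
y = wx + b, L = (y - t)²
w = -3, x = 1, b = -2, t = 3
∂L/∂w = -16

y = wx + b = (-3)(1) + -2 = -5
∂L/∂y = 2(y - t) = 2(-5 - 3) = -16
∂y/∂w = x = 1
∂L/∂w = ∂L/∂y · ∂y/∂w = -16 × 1 = -16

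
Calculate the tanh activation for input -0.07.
-0.06989

tanh(-0.07) = (e^(-0.07) - e^(0.07))/(e^(-0.07) + e^(0.07)) = -0.06989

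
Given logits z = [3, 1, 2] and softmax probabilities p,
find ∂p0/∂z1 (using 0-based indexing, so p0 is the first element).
∂p0/∂z1 = -0.05989

p = softmax(z) = [0.6652, 0.09003, 0.2447]
p0 = 0.6652, p1 = 0.09003

∂p0/∂z1 = -p0 × p1 = -0.6652 × 0.09003 = -0.05989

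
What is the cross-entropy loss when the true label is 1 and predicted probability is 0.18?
L = 1.715

L = -1·log(0.18) - 0·log(0.82) = -log(0.18) = 1.715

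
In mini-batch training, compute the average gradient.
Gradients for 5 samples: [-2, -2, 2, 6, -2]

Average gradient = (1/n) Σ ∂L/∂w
Average gradient = 0.4

Average = (1/5)(-2 + -2 + 2 + 6 + -2) = 2/5 = 0.4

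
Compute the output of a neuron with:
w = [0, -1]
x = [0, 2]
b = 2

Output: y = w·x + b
y = 0

y = (0)(0) + (-1)(2) + 2 = 0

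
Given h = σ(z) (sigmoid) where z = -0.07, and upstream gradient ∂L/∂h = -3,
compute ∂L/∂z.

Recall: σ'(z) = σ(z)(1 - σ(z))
∂L/∂z = -0.7491

σ(-0.07) = 0.4825
σ'(-0.07) = σ(-0.07)(1 - σ(-0.07)) = 0.4825 × 0.5175 = 0.2497
∂L/∂z = ∂L/∂h · σ'(z) = -3 × 0.2497 = -0.7491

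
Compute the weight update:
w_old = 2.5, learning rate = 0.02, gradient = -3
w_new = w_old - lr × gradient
w_new = 2.56

w_new = w - η·∂L/∂w = 2.5 - 0.02×(-3) = 2.5 - (-0.06) = 2.56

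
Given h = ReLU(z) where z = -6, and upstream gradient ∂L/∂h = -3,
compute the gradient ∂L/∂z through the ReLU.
∂L/∂z = 0

h = ReLU(-6) = 0
Since z < 0: ∂h/∂z = 0
∂L/∂z = ∂L/∂h · ∂h/∂z = -3 × 0 = 0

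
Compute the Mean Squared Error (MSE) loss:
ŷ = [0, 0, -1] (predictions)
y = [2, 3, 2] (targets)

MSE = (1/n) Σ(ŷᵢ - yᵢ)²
MSE = 7.333

MSE = (1/3)((0-2)² + (0-3)² + (-1-2)²) = (1/3)(4 + 9 + 9) = 7.333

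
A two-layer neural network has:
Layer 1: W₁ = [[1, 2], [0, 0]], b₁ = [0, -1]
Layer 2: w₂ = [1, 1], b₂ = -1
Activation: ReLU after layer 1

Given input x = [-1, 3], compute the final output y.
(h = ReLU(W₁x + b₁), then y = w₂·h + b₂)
y = 4

Layer 1 pre-activation: z₁ = [5, -1]
After ReLU: h = [5, 0]
Layer 2 output: y = 1×5 + 1×0 + -1 = 4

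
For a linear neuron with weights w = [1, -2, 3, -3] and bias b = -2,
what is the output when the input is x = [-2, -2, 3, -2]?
y = 15

y = (1)(-2) + (-2)(-2) + (3)(3) + (-3)(-2) + -2 = 15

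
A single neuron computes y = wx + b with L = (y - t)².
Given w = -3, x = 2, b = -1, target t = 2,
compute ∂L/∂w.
∂L/∂w = -36

y = wx + b = (-3)(2) + -1 = -7
∂L/∂y = 2(y - t) = 2(-7 - 2) = -18
∂y/∂w = x = 2
∂L/∂w = ∂L/∂y · ∂y/∂w = -18 × 2 = -36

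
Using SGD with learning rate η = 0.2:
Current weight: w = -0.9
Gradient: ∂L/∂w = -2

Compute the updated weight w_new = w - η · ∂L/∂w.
w_new = -0.5

w_new = w - η·∂L/∂w = -0.9 - 0.2×(-2) = -0.9 - (-0.4) = -0.5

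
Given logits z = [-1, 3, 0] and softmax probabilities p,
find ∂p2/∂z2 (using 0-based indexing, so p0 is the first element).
∂p2/∂z2 = 0.04444

p = softmax(z) = [0.01715, 0.9362, 0.04661]
p2 = 0.04661

∂p2/∂z2 = p2(1 - p2) = 0.04661 × (1 - 0.04661) = 0.04444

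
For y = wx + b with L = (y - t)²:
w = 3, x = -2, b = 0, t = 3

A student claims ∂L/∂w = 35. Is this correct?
Incorrect

y = (3)(-2) + 0 = -6
∂L/∂y = 2(y - t) = 2(-6 - 3) = -18
∂y/∂w = x = -2
∂L/∂w = -18 × -2 = 36

Claimed value: 35
Incorrect: The correct gradient is 36.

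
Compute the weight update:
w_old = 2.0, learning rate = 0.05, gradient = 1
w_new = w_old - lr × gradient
w_new = 1.95

w_new = w - η·∂L/∂w = 2.0 - 0.05×(1) = 2.0 - (0.05) = 1.95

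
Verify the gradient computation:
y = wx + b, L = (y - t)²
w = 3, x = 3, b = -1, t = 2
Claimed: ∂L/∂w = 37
Incorrect

y = (3)(3) + -1 = 8
∂L/∂y = 2(y - t) = 2(8 - 2) = 12
∂y/∂w = x = 3
∂L/∂w = 12 × 3 = 36

Claimed value: 37
Incorrect: The correct gradient is 36.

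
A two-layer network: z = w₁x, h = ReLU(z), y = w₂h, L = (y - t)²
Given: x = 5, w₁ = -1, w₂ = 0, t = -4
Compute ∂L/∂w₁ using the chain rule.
∂L/∂w₁ = 0

Forward pass:
z = w₁x = -1×5 = -5
h = ReLU(-5) = 0
y = w₂h = 0×0 = 0

Backward pass:
∂L/∂y = 2(y - t) = 2(0 - -4) = 8
∂y/∂h = w₂ = 0
∂h/∂z = 0 (ReLU derivative)
∂z/∂w₁ = x = 5

∂L/∂w₁ = 8 × 0 × 0 × 5 = 0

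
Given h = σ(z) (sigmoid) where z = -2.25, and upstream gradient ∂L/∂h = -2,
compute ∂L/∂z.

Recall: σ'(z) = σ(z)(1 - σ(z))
∂L/∂z = -0.1725

σ(-2.25) = 0.09535
σ'(-2.25) = σ(-2.25)(1 - σ(-2.25)) = 0.09535 × 0.9047 = 0.08626
∂L/∂z = ∂L/∂h · σ'(z) = -2 × 0.08626 = -0.1725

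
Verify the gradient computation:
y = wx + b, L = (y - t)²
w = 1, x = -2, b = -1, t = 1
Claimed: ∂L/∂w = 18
Incorrect

y = (1)(-2) + -1 = -3
∂L/∂y = 2(y - t) = 2(-3 - 1) = -8
∂y/∂w = x = -2
∂L/∂w = -8 × -2 = 16

Claimed value: 18
Incorrect: The correct gradient is 16.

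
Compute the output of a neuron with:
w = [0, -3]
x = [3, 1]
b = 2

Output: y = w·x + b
y = -1

y = (0)(3) + (-3)(1) + 2 = -1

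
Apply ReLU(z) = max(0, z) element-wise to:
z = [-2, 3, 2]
h = [0, 3, 2]

ReLU applied element-wise: max(0,-2)=0, max(0,3)=3, max(0,2)=2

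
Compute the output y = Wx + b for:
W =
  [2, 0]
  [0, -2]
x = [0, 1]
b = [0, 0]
y = [0, -2]

Wx = [2×0 + 0×1, 0×0 + -2×1]
   = [0, -2]
y = Wx + b = [0 + 0, -2 + 0] = [0, -2]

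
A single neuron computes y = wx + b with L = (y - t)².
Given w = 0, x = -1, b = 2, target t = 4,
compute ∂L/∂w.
∂L/∂w = 4

y = wx + b = (0)(-1) + 2 = 2
∂L/∂y = 2(y - t) = 2(2 - 4) = -4
∂y/∂w = x = -1
∂L/∂w = ∂L/∂y · ∂y/∂w = -4 × -1 = 4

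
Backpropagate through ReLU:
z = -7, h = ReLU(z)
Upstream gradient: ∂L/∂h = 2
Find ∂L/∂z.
∂L/∂z = 0

h = ReLU(-7) = 0
Since z < 0: ∂h/∂z = 0
∂L/∂z = ∂L/∂h · ∂h/∂z = 2 × 0 = 0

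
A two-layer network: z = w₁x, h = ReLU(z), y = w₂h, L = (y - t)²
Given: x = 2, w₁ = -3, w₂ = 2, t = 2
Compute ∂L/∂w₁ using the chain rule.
∂L/∂w₁ = 0

Forward pass:
z = w₁x = -3×2 = -6
h = ReLU(-6) = 0
y = w₂h = 2×0 = 0

Backward pass:
∂L/∂y = 2(y - t) = 2(0 - 2) = -4
∂y/∂h = w₂ = 2
∂h/∂z = 0 (ReLU derivative)
∂z/∂w₁ = x = 2

∂L/∂w₁ = -4 × 2 × 0 × 2 = 0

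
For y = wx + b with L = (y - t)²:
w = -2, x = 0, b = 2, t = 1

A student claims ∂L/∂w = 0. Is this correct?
Correct

y = (-2)(0) + 2 = 2
∂L/∂y = 2(y - t) = 2(2 - 1) = 2
∂y/∂w = x = 0
∂L/∂w = 2 × 0 = 0

Claimed value: 0
Correct: The correct gradient is 0.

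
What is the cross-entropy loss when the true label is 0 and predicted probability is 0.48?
L = 0.6539

L = -0·log(0.48) - 1·log(0.52) = -log(0.52) = 0.6539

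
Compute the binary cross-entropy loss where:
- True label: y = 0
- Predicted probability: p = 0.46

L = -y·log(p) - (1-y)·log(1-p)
L = 0.6162

L = -0·log(0.46) - 1·log(0.54) = -log(0.54) = 0.6162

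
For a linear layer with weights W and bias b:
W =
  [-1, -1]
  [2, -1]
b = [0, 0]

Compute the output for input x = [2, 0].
y = [-2, 4]

Wx = [-1×2 + -1×0, 2×2 + -1×0]
   = [-2, 4]
y = Wx + b = [-2 + 0, 4 + 0] = [-2, 4]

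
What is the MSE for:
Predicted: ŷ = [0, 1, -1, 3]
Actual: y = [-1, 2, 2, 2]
MSE = 3

MSE = (1/4)((0--1)² + (1-2)² + (-1-2)² + (3-2)²) = (1/4)(1 + 1 + 9 + 1) = 3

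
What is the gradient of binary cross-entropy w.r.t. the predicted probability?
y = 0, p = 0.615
∂L/∂p = 2.597

∂L/∂p = -y/p + (1-y)/(1-p) = 0 + 1/0.385 = 2.597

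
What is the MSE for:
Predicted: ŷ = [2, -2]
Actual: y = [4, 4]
MSE = 20

MSE = (1/2)((2-4)² + (-2-4)²) = (1/2)(4 + 36) = 20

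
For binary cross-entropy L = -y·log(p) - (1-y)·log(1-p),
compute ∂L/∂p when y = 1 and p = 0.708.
∂L/∂p = -1.412

∂L/∂p = -y/p + (1-y)/(1-p) = -1/0.708 + 0 = -1.412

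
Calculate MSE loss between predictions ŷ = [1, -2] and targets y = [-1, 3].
MSE = 14.5

MSE = (1/2)((1--1)² + (-2-3)²) = (1/2)(4 + 25) = 14.5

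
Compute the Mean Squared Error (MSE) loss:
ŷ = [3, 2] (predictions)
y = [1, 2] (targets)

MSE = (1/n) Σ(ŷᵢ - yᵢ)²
MSE = 2

MSE = (1/2)((3-1)² + (2-2)²) = (1/2)(4 + 0) = 2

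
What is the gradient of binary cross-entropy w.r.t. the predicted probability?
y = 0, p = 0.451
∂L/∂p = 1.821

∂L/∂p = -y/p + (1-y)/(1-p) = 0 + 1/0.549 = 1.821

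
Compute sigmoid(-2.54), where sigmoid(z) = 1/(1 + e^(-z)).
0.0731

sigmoid(-2.54) = 1/(1 + e^(2.54)) = 1/(1 + 12.68) = 0.0731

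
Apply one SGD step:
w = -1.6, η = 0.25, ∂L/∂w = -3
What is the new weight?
w_new = -0.85

w_new = w - η·∂L/∂w = -1.6 - 0.25×(-3) = -1.6 - (-0.75) = -0.85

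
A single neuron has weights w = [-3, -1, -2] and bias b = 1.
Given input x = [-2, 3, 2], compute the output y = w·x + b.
y = 0

y = (-3)(-2) + (-1)(3) + (-2)(2) + 1 = 0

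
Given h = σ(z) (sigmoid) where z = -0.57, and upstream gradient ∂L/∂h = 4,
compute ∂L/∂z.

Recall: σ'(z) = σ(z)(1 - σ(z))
∂L/∂z = 0.923

σ(-0.57) = 0.3612
σ'(-0.57) = σ(-0.57)(1 - σ(-0.57)) = 0.3612 × 0.6388 = 0.2307
∂L/∂z = ∂L/∂h · σ'(z) = 4 × 0.2307 = 0.923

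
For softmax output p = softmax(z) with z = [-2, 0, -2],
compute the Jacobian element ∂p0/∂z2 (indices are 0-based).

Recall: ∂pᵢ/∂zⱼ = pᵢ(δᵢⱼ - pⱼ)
∂p0/∂z2 = -0.01134

p = softmax(z) = [0.1065, 0.787, 0.1065]
p0 = 0.1065, p2 = 0.1065

∂p0/∂z2 = -p0 × p2 = -0.1065 × 0.1065 = -0.01134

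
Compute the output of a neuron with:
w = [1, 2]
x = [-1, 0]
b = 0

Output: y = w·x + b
y = -1

y = (1)(-1) + (2)(0) + 0 = -1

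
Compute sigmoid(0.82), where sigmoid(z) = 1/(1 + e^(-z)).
0.6942

sigmoid(0.82) = 1/(1 + e^(-0.82)) = 1/(1 + 0.4404) = 0.6942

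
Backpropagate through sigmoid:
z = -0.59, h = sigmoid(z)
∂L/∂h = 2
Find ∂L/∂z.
∂L/∂z = 0.4589

σ(-0.59) = 0.3566
σ'(-0.59) = σ(-0.59)(1 - σ(-0.59)) = 0.3566 × 0.6434 = 0.2294
∂L/∂z = ∂L/∂h · σ'(z) = 2 × 0.2294 = 0.4589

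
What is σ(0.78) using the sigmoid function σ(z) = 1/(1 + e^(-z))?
0.6857

sigmoid(0.78) = 1/(1 + e^(-0.78)) = 1/(1 + 0.4584) = 0.6857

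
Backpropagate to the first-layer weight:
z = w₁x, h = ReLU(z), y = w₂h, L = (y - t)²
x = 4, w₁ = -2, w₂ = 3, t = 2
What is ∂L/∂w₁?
∂L/∂w₁ = 0

Forward pass:
z = w₁x = -2×4 = -8
h = ReLU(-8) = 0
y = w₂h = 3×0 = 0

Backward pass:
∂L/∂y = 2(y - t) = 2(0 - 2) = -4
∂y/∂h = w₂ = 3
∂h/∂z = 0 (ReLU derivative)
∂z/∂w₁ = x = 4

∂L/∂w₁ = -4 × 3 × 0 × 4 = 0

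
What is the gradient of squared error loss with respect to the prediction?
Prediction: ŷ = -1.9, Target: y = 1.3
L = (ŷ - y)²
∂L/∂ŷ = -6.4

∂L/∂ŷ = 2(ŷ - y) = 2(-1.9 - 1.3) = 2(-3.2) = -6.4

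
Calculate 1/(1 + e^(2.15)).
0.1043

sigmoid(-2.15) = 1/(1 + e^(2.15)) = 1/(1 + 8.585) = 0.1043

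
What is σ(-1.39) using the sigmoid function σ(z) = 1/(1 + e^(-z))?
0.1994

sigmoid(-1.39) = 1/(1 + e^(1.39)) = 1/(1 + 4.015) = 0.1994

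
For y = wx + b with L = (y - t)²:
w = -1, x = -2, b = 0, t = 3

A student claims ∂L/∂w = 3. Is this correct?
Incorrect

y = (-1)(-2) + 0 = 2
∂L/∂y = 2(y - t) = 2(2 - 3) = -2
∂y/∂w = x = -2
∂L/∂w = -2 × -2 = 4

Claimed value: 3
Incorrect: The correct gradient is 4.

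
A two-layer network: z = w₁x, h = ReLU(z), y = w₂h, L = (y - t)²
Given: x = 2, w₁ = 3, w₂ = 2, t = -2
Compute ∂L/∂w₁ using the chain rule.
∂L/∂w₁ = 112

Forward pass:
z = w₁x = 3×2 = 6
h = ReLU(6) = 6
y = w₂h = 2×6 = 12

Backward pass:
∂L/∂y = 2(y - t) = 2(12 - -2) = 28
∂y/∂h = w₂ = 2
∂h/∂z = 1 (ReLU derivative)
∂z/∂w₁ = x = 2

∂L/∂w₁ = 28 × 2 × 1 × 2 = 112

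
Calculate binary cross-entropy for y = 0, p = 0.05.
L = 0.05129

L = -0·log(0.05) - 1·log(0.95) = -log(0.95) = 0.05129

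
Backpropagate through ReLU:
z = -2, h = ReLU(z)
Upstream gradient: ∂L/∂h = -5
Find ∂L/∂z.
∂L/∂z = 0

h = ReLU(-2) = 0
Since z < 0: ∂h/∂z = 0
∂L/∂z = ∂L/∂h · ∂h/∂z = -5 × 0 = 0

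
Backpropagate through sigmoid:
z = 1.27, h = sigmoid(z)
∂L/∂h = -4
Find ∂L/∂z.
∂L/∂z = -0.6847

σ(1.27) = 0.7807
σ'(1.27) = σ(1.27)(1 - σ(1.27)) = 0.7807 × 0.2193 = 0.1712
∂L/∂z = ∂L/∂h · σ'(z) = -4 × 0.1712 = -0.6847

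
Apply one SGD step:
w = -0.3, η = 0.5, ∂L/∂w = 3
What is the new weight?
w_new = -1.8

w_new = w - η·∂L/∂w = -0.3 - 0.5×(3) = -0.3 - (1.5) = -1.8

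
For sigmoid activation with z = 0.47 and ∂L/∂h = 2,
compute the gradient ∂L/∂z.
∂L/∂z = 0.4734

σ(0.47) = 0.6154
σ'(0.47) = σ(0.47)(1 - σ(0.47)) = 0.6154 × 0.3846 = 0.2367
∂L/∂z = ∂L/∂h · σ'(z) = 2 × 0.2367 = 0.4734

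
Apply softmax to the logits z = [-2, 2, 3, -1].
p = [0.0048, 0.2641, 0.7179, 0.0131]

exp(z) = [0.1353, 7.389, 20.09, 0.3679]
Sum = 27.98
p = [0.0048, 0.2641, 0.7179, 0.0131]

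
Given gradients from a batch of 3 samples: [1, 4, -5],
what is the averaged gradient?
Average gradient = 0

Average = (1/3)(1 + 4 + -5) = 0/3 = 0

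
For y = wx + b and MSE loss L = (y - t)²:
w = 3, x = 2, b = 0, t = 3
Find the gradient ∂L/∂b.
∂L/∂b = 6

y = wx + b = (3)(2) + 0 = 6
∂L/∂y = 2(y - t) = 2(6 - 3) = 6
∂y/∂b = 1
∂L/∂b = ∂L/∂y · ∂y/∂b = 6 × 1 = 6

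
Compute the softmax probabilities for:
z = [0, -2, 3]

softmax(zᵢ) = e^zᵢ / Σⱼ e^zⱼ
p = [0.0471, 0.0064, 0.9465]

exp(z) = [1, 0.1353, 20.09]
Sum = 21.22
p = [0.0471, 0.0064, 0.9465]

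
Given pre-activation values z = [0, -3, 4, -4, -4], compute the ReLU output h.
h = [0, 0, 4, 0, 0]

ReLU applied element-wise: max(0,0)=0, max(0,-3)=0, max(0,4)=4, max(0,-4)=0, max(0,-4)=0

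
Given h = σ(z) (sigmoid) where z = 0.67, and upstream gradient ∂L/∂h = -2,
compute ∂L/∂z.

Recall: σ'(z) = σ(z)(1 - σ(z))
∂L/∂z = -0.4478

σ(0.67) = 0.6615
σ'(0.67) = σ(0.67)(1 - σ(0.67)) = 0.6615 × 0.3385 = 0.2239
∂L/∂z = ∂L/∂h · σ'(z) = -2 × 0.2239 = -0.4478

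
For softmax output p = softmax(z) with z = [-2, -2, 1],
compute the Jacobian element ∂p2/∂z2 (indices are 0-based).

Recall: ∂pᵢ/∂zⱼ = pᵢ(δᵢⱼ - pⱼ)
∂p2/∂z2 = 0.08236

p = softmax(z) = [0.04528, 0.04528, 0.9094]
p2 = 0.9094

∂p2/∂z2 = p2(1 - p2) = 0.9094 × (1 - 0.9094) = 0.08236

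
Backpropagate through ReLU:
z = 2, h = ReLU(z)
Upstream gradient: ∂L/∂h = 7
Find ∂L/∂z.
∂L/∂z = 7

h = ReLU(2) = 2
Since z > 0: ∂h/∂z = 1
∂L/∂z = ∂L/∂h · ∂h/∂z = 7 × 1 = 7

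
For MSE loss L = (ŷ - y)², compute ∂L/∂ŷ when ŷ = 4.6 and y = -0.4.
∂L/∂ŷ = 10.0

∂L/∂ŷ = 2(ŷ - y) = 2(4.6 - -0.4) = 2(5.0) = 10.0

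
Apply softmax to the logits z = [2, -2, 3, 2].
p = [0.2111, 0.0039, 0.5739, 0.2111]

exp(z) = [7.389, 0.1353, 20.09, 7.389]
Sum = 35
p = [0.2111, 0.0039, 0.5739, 0.2111]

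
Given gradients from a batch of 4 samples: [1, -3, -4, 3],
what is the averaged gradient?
Average gradient = -0.75

Average = (1/4)(1 + -3 + -4 + 3) = -3/4 = -0.75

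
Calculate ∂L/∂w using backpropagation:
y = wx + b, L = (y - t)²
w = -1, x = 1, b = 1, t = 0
∂L/∂w = 0

y = wx + b = (-1)(1) + 1 = 0
∂L/∂y = 2(y - t) = 2(0 - 0) = 0
∂y/∂w = x = 1
∂L/∂w = ∂L/∂y · ∂y/∂w = 0 × 1 = 0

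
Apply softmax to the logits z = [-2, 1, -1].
p = [0.042, 0.8438, 0.1142]

exp(z) = [0.1353, 2.718, 0.3679]
Sum = 3.221
p = [0.042, 0.8438, 0.1142]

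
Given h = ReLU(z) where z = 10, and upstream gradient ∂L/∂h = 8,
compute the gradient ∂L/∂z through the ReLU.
∂L/∂z = 8

h = ReLU(10) = 10
Since z > 0: ∂h/∂z = 1
∂L/∂z = ∂L/∂h · ∂h/∂z = 8 × 1 = 8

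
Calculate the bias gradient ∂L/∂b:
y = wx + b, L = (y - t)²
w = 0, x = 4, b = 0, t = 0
∂L/∂b = 0

y = wx + b = (0)(4) + 0 = 0
∂L/∂y = 2(y - t) = 2(0 - 0) = 0
∂y/∂b = 1
∂L/∂b = ∂L/∂y · ∂y/∂b = 0 × 1 = 0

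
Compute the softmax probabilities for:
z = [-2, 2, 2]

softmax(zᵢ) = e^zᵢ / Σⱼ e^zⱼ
p = [0.0091, 0.4955, 0.4955]

exp(z) = [0.1353, 7.389, 7.389]
Sum = 14.91
p = [0.0091, 0.4955, 0.4955]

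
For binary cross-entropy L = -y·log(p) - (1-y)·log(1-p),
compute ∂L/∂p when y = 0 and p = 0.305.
∂L/∂p = 1.439

∂L/∂p = -y/p + (1-y)/(1-p) = 0 + 1/0.695 = 1.439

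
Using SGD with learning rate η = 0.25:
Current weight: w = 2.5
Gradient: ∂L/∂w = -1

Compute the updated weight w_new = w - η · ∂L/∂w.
w_new = 2.75

w_new = w - η·∂L/∂w = 2.5 - 0.25×(-1) = 2.5 - (-0.25) = 2.75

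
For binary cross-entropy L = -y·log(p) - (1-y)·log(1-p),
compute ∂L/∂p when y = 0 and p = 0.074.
∂L/∂p = 1.08

∂L/∂p = -y/p + (1-y)/(1-p) = 0 + 1/0.926 = 1.08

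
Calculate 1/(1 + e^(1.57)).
0.1722

sigmoid(-1.57) = 1/(1 + e^(1.57)) = 1/(1 + 4.807) = 0.1722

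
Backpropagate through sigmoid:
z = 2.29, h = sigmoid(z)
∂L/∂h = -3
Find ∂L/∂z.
∂L/∂z = -0.2505

σ(2.29) = 0.908
σ'(2.29) = σ(2.29)(1 - σ(2.29)) = 0.908 × 0.09195 = 0.0835
∂L/∂z = ∂L/∂h · σ'(z) = -3 × 0.0835 = -0.2505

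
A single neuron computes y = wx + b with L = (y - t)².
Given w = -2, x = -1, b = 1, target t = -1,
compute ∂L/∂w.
∂L/∂w = -8

y = wx + b = (-2)(-1) + 1 = 3
∂L/∂y = 2(y - t) = 2(3 - -1) = 8
∂y/∂w = x = -1
∂L/∂w = ∂L/∂y · ∂y/∂w = 8 × -1 = -8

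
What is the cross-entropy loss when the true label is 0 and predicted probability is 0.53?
L = 0.755

L = -0·log(0.53) - 1·log(0.47) = -log(0.47) = 0.755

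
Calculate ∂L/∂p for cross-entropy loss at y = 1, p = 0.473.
∂L/∂p = -2.114

∂L/∂p = -y/p + (1-y)/(1-p) = -1/0.473 + 0 = -2.114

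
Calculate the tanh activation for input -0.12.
-0.1194

tanh(-0.12) = (e^(-0.12) - e^(0.12))/(e^(-0.12) + e^(0.12)) = -0.1194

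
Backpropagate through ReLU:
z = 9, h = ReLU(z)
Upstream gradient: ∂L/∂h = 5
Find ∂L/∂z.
∂L/∂z = 5

h = ReLU(9) = 9
Since z > 0: ∂h/∂z = 1
∂L/∂z = ∂L/∂h · ∂h/∂z = 5 × 1 = 5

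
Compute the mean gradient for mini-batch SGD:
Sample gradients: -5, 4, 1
Average gradient = 0

Average = (1/3)(-5 + 4 + 1) = 0/3 = 0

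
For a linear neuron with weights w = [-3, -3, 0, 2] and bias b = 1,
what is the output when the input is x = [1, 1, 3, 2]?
y = -1

y = (-3)(1) + (-3)(1) + (0)(3) + (2)(2) + 1 = -1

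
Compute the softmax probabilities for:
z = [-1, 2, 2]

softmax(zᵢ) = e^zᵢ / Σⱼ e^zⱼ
p = [0.0243, 0.4879, 0.4879]

exp(z) = [0.3679, 7.389, 7.389]
Sum = 15.15
p = [0.0243, 0.4879, 0.4879]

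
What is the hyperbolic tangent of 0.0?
0

tanh(0.0) = (e^(0.0) - e^(0.0))/(e^(0.0) + e^(0.0)) = 0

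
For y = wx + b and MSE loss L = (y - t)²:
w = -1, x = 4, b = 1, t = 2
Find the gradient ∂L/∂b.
∂L/∂b = -10

y = wx + b = (-1)(4) + 1 = -3
∂L/∂y = 2(y - t) = 2(-3 - 2) = -10
∂y/∂b = 1
∂L/∂b = ∂L/∂y · ∂y/∂b = -10 × 1 = -10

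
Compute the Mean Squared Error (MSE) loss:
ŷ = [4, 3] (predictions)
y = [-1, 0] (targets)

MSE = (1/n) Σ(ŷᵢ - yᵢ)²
MSE = 17

MSE = (1/2)((4--1)² + (3-0)²) = (1/2)(25 + 9) = 17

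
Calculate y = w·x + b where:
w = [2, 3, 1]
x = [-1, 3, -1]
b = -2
y = 4

y = (2)(-1) + (3)(3) + (1)(-1) + -2 = 4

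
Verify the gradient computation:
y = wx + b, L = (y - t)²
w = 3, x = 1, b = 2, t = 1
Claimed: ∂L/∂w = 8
Correct

y = (3)(1) + 2 = 5
∂L/∂y = 2(y - t) = 2(5 - 1) = 8
∂y/∂w = x = 1
∂L/∂w = 8 × 1 = 8

Claimed value: 8
Correct: The correct gradient is 8.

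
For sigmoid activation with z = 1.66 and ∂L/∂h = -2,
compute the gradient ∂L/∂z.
∂L/∂z = -0.2685

σ(1.66) = 0.8402
σ'(1.66) = σ(1.66)(1 - σ(1.66)) = 0.8402 × 0.1598 = 0.1342
∂L/∂z = ∂L/∂h · σ'(z) = -2 × 0.1342 = -0.2685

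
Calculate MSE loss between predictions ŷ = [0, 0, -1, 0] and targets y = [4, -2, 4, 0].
MSE = 11.25

MSE = (1/4)((0-4)² + (0--2)² + (-1-4)² + (0-0)²) = (1/4)(16 + 4 + 25 + 0) = 11.25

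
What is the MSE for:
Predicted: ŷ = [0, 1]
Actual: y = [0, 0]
MSE = 0.5

MSE = (1/2)((0-0)² + (1-0)²) = (1/2)(0 + 1) = 0.5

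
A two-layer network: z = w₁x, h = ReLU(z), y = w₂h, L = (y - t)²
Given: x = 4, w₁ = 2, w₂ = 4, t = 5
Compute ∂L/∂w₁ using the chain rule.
∂L/∂w₁ = 864

Forward pass:
z = w₁x = 2×4 = 8
h = ReLU(8) = 8
y = w₂h = 4×8 = 32

Backward pass:
∂L/∂y = 2(y - t) = 2(32 - 5) = 54
∂y/∂h = w₂ = 4
∂h/∂z = 1 (ReLU derivative)
∂z/∂w₁ = x = 4

∂L/∂w₁ = 54 × 4 × 1 × 4 = 864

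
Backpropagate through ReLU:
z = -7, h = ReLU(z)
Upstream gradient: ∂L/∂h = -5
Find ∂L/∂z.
∂L/∂z = 0

h = ReLU(-7) = 0
Since z < 0: ∂h/∂z = 0
∂L/∂z = ∂L/∂h · ∂h/∂z = -5 × 0 = 0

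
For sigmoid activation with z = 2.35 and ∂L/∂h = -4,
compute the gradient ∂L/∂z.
∂L/∂z = -0.3179

σ(2.35) = 0.9129
σ'(2.35) = σ(2.35)(1 - σ(2.35)) = 0.9129 × 0.08707 = 0.07949
∂L/∂z = ∂L/∂h · σ'(z) = -4 × 0.07949 = -0.3179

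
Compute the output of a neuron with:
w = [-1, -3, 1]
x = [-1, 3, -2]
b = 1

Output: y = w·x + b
y = -9

y = (-1)(-1) + (-3)(3) + (1)(-2) + 1 = -9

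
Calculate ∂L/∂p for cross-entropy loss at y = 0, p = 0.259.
∂L/∂p = 1.35

∂L/∂p = -y/p + (1-y)/(1-p) = 0 + 1/0.741 = 1.35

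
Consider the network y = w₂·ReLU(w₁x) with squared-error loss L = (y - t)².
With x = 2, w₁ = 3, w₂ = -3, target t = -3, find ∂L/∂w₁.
∂L/∂w₁ = 180

Forward pass:
z = w₁x = 3×2 = 6
h = ReLU(6) = 6
y = w₂h = -3×6 = -18

Backward pass:
∂L/∂y = 2(y - t) = 2(-18 - -3) = -30
∂y/∂h = w₂ = -3
∂h/∂z = 1 (ReLU derivative)
∂z/∂w₁ = x = 2

∂L/∂w₁ = -30 × -3 × 1 × 2 = 180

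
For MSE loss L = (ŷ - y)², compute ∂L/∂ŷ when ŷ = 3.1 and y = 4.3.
∂L/∂ŷ = -2.4

∂L/∂ŷ = 2(ŷ - y) = 2(3.1 - 4.3) = 2(-1.2) = -2.4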